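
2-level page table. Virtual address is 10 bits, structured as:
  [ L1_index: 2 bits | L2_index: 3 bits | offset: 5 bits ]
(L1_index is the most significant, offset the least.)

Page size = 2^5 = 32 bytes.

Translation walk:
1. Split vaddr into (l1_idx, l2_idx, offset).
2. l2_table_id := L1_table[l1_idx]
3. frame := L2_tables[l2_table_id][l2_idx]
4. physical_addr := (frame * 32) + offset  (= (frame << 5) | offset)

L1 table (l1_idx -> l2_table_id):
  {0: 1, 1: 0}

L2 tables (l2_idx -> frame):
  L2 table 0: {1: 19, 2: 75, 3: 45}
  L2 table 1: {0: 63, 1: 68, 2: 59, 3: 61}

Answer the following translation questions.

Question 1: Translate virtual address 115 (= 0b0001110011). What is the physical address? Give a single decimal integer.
vaddr = 115 = 0b0001110011
Split: l1_idx=0, l2_idx=3, offset=19
L1[0] = 1
L2[1][3] = 61
paddr = 61 * 32 + 19 = 1971

Answer: 1971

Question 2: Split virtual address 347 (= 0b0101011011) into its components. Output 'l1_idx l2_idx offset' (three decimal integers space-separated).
Answer: 1 2 27

Derivation:
vaddr = 347 = 0b0101011011
  top 2 bits -> l1_idx = 1
  next 3 bits -> l2_idx = 2
  bottom 5 bits -> offset = 27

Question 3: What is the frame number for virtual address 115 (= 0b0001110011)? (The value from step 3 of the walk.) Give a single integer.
Answer: 61

Derivation:
vaddr = 115: l1_idx=0, l2_idx=3
L1[0] = 1; L2[1][3] = 61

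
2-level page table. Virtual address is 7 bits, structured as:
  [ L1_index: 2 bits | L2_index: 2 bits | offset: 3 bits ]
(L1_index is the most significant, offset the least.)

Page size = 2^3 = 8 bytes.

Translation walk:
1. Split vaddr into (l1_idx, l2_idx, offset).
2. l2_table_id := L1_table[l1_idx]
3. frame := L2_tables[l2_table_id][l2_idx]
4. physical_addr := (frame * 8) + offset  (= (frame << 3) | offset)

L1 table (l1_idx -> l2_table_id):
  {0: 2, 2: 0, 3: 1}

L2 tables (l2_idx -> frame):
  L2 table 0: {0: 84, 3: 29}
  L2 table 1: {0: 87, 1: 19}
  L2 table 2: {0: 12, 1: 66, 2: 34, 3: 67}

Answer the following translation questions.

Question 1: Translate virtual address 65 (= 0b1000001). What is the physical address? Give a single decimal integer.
vaddr = 65 = 0b1000001
Split: l1_idx=2, l2_idx=0, offset=1
L1[2] = 0
L2[0][0] = 84
paddr = 84 * 8 + 1 = 673

Answer: 673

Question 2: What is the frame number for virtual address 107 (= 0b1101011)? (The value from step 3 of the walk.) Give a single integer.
vaddr = 107: l1_idx=3, l2_idx=1
L1[3] = 1; L2[1][1] = 19

Answer: 19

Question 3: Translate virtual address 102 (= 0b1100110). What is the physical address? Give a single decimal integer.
vaddr = 102 = 0b1100110
Split: l1_idx=3, l2_idx=0, offset=6
L1[3] = 1
L2[1][0] = 87
paddr = 87 * 8 + 6 = 702

Answer: 702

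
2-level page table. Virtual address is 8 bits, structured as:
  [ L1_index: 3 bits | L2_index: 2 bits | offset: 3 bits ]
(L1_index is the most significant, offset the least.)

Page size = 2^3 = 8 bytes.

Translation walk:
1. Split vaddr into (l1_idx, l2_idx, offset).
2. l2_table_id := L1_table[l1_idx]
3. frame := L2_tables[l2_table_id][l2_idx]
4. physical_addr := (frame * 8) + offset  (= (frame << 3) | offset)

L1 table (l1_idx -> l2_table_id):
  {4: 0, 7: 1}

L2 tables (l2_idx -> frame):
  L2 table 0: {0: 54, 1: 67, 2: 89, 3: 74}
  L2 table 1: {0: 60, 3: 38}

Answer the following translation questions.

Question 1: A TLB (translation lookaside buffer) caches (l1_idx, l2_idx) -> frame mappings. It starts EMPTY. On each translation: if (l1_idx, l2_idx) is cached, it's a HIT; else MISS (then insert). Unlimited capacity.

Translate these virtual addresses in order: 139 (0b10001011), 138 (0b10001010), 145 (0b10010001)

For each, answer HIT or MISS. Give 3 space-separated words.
Answer: MISS HIT MISS

Derivation:
vaddr=139: (4,1) not in TLB -> MISS, insert
vaddr=138: (4,1) in TLB -> HIT
vaddr=145: (4,2) not in TLB -> MISS, insert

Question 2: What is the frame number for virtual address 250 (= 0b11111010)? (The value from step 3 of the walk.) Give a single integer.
vaddr = 250: l1_idx=7, l2_idx=3
L1[7] = 1; L2[1][3] = 38

Answer: 38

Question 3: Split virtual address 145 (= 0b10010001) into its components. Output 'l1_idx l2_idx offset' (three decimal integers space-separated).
vaddr = 145 = 0b10010001
  top 3 bits -> l1_idx = 4
  next 2 bits -> l2_idx = 2
  bottom 3 bits -> offset = 1

Answer: 4 2 1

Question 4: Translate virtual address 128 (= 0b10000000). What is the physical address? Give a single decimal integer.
vaddr = 128 = 0b10000000
Split: l1_idx=4, l2_idx=0, offset=0
L1[4] = 0
L2[0][0] = 54
paddr = 54 * 8 + 0 = 432

Answer: 432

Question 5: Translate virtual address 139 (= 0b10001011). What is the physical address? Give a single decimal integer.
vaddr = 139 = 0b10001011
Split: l1_idx=4, l2_idx=1, offset=3
L1[4] = 0
L2[0][1] = 67
paddr = 67 * 8 + 3 = 539

Answer: 539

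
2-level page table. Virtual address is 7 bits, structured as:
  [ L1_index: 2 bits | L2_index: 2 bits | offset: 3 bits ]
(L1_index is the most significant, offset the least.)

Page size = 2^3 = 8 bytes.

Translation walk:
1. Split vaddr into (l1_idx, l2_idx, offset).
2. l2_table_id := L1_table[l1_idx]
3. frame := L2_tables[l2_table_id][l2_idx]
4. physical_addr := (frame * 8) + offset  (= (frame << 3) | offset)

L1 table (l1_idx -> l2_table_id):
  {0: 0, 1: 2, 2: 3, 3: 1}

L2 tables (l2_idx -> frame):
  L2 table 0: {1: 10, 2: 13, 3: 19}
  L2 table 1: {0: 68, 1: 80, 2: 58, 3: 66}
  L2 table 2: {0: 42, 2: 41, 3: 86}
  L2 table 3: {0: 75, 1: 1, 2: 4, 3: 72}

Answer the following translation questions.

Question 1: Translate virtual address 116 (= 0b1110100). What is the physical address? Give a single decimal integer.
Answer: 468

Derivation:
vaddr = 116 = 0b1110100
Split: l1_idx=3, l2_idx=2, offset=4
L1[3] = 1
L2[1][2] = 58
paddr = 58 * 8 + 4 = 468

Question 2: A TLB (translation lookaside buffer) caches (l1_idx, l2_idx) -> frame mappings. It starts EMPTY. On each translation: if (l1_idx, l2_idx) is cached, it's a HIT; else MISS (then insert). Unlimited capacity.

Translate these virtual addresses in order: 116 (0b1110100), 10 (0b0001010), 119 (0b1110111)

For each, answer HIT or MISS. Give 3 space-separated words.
vaddr=116: (3,2) not in TLB -> MISS, insert
vaddr=10: (0,1) not in TLB -> MISS, insert
vaddr=119: (3,2) in TLB -> HIT

Answer: MISS MISS HIT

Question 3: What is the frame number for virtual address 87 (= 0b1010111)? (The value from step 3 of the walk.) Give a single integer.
Answer: 4

Derivation:
vaddr = 87: l1_idx=2, l2_idx=2
L1[2] = 3; L2[3][2] = 4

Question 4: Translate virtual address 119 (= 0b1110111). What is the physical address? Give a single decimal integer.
vaddr = 119 = 0b1110111
Split: l1_idx=3, l2_idx=2, offset=7
L1[3] = 1
L2[1][2] = 58
paddr = 58 * 8 + 7 = 471

Answer: 471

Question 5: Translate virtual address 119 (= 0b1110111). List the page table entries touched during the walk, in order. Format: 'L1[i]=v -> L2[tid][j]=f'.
vaddr = 119 = 0b1110111
Split: l1_idx=3, l2_idx=2, offset=7

Answer: L1[3]=1 -> L2[1][2]=58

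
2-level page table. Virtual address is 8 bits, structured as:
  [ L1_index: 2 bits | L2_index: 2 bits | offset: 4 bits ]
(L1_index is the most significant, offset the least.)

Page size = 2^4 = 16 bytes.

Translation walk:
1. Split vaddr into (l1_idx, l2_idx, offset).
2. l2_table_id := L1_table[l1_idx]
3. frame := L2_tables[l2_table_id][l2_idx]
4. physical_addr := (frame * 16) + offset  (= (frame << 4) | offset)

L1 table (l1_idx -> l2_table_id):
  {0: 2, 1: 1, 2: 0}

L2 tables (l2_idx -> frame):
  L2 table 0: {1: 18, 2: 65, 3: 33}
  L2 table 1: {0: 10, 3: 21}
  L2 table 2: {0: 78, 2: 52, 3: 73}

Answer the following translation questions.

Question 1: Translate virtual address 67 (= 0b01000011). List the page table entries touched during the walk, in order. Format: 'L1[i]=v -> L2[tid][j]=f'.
Answer: L1[1]=1 -> L2[1][0]=10

Derivation:
vaddr = 67 = 0b01000011
Split: l1_idx=1, l2_idx=0, offset=3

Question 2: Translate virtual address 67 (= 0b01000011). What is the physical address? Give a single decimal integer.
Answer: 163

Derivation:
vaddr = 67 = 0b01000011
Split: l1_idx=1, l2_idx=0, offset=3
L1[1] = 1
L2[1][0] = 10
paddr = 10 * 16 + 3 = 163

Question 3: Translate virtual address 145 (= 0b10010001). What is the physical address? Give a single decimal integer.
vaddr = 145 = 0b10010001
Split: l1_idx=2, l2_idx=1, offset=1
L1[2] = 0
L2[0][1] = 18
paddr = 18 * 16 + 1 = 289

Answer: 289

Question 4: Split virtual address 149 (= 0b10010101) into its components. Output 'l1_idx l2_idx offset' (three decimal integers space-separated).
vaddr = 149 = 0b10010101
  top 2 bits -> l1_idx = 2
  next 2 bits -> l2_idx = 1
  bottom 4 bits -> offset = 5

Answer: 2 1 5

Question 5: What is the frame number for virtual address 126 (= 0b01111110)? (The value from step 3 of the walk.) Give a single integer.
Answer: 21

Derivation:
vaddr = 126: l1_idx=1, l2_idx=3
L1[1] = 1; L2[1][3] = 21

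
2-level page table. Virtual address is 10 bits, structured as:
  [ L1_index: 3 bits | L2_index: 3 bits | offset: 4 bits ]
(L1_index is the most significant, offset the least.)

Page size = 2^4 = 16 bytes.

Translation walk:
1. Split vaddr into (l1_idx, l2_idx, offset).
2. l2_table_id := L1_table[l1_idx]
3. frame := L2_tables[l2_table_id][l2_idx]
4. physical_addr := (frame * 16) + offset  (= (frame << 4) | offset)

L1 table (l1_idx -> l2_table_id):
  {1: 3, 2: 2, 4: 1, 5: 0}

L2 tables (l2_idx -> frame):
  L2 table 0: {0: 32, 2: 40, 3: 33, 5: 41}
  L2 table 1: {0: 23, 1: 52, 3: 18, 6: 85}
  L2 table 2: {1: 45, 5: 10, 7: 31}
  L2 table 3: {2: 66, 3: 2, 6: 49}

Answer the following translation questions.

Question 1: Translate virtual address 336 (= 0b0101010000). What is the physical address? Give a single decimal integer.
Answer: 160

Derivation:
vaddr = 336 = 0b0101010000
Split: l1_idx=2, l2_idx=5, offset=0
L1[2] = 2
L2[2][5] = 10
paddr = 10 * 16 + 0 = 160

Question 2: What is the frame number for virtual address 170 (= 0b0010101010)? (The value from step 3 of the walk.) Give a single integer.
Answer: 66

Derivation:
vaddr = 170: l1_idx=1, l2_idx=2
L1[1] = 3; L2[3][2] = 66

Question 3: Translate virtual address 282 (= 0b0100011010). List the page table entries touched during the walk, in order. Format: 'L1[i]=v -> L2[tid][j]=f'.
Answer: L1[2]=2 -> L2[2][1]=45

Derivation:
vaddr = 282 = 0b0100011010
Split: l1_idx=2, l2_idx=1, offset=10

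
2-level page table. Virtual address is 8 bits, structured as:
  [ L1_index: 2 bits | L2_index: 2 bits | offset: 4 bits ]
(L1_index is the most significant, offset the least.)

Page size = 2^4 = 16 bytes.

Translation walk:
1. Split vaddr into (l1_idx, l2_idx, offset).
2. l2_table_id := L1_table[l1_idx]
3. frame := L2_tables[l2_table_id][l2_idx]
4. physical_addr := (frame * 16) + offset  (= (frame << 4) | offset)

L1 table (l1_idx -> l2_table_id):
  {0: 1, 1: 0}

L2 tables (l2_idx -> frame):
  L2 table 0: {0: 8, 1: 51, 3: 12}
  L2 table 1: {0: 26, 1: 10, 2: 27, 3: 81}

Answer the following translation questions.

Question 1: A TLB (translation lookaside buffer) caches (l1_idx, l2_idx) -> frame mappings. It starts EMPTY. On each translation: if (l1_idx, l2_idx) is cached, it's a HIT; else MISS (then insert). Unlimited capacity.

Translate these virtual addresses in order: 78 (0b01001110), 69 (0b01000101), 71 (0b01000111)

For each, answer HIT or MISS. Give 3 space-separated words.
Answer: MISS HIT HIT

Derivation:
vaddr=78: (1,0) not in TLB -> MISS, insert
vaddr=69: (1,0) in TLB -> HIT
vaddr=71: (1,0) in TLB -> HIT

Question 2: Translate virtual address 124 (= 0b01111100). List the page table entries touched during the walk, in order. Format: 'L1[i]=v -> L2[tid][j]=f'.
Answer: L1[1]=0 -> L2[0][3]=12

Derivation:
vaddr = 124 = 0b01111100
Split: l1_idx=1, l2_idx=3, offset=12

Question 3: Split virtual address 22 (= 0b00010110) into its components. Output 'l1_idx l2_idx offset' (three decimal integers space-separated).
vaddr = 22 = 0b00010110
  top 2 bits -> l1_idx = 0
  next 2 bits -> l2_idx = 1
  bottom 4 bits -> offset = 6

Answer: 0 1 6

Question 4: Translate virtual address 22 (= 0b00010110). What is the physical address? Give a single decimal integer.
vaddr = 22 = 0b00010110
Split: l1_idx=0, l2_idx=1, offset=6
L1[0] = 1
L2[1][1] = 10
paddr = 10 * 16 + 6 = 166

Answer: 166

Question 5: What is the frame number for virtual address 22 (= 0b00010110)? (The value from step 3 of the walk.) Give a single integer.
Answer: 10

Derivation:
vaddr = 22: l1_idx=0, l2_idx=1
L1[0] = 1; L2[1][1] = 10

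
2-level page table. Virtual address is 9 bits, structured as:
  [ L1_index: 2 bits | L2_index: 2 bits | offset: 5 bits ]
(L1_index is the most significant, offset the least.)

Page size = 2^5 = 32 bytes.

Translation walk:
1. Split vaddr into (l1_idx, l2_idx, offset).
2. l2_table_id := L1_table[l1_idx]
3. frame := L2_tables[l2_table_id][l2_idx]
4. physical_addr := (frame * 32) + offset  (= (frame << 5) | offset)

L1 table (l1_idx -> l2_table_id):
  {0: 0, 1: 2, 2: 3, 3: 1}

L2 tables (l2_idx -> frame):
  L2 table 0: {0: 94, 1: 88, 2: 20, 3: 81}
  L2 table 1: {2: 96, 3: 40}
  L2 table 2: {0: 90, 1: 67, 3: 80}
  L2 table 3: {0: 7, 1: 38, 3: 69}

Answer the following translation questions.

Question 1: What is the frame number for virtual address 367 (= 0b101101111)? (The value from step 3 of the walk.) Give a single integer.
Answer: 69

Derivation:
vaddr = 367: l1_idx=2, l2_idx=3
L1[2] = 3; L2[3][3] = 69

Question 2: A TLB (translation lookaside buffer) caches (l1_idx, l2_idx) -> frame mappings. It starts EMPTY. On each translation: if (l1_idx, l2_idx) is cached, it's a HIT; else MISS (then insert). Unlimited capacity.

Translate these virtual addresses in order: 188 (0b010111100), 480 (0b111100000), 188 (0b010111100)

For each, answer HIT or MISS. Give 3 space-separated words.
Answer: MISS MISS HIT

Derivation:
vaddr=188: (1,1) not in TLB -> MISS, insert
vaddr=480: (3,3) not in TLB -> MISS, insert
vaddr=188: (1,1) in TLB -> HIT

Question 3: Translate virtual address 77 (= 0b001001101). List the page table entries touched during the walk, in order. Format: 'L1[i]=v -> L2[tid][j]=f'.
Answer: L1[0]=0 -> L2[0][2]=20

Derivation:
vaddr = 77 = 0b001001101
Split: l1_idx=0, l2_idx=2, offset=13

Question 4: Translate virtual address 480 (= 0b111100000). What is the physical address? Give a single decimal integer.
Answer: 1280

Derivation:
vaddr = 480 = 0b111100000
Split: l1_idx=3, l2_idx=3, offset=0
L1[3] = 1
L2[1][3] = 40
paddr = 40 * 32 + 0 = 1280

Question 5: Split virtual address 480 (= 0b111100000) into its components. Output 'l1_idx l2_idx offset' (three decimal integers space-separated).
Answer: 3 3 0

Derivation:
vaddr = 480 = 0b111100000
  top 2 bits -> l1_idx = 3
  next 2 bits -> l2_idx = 3
  bottom 5 bits -> offset = 0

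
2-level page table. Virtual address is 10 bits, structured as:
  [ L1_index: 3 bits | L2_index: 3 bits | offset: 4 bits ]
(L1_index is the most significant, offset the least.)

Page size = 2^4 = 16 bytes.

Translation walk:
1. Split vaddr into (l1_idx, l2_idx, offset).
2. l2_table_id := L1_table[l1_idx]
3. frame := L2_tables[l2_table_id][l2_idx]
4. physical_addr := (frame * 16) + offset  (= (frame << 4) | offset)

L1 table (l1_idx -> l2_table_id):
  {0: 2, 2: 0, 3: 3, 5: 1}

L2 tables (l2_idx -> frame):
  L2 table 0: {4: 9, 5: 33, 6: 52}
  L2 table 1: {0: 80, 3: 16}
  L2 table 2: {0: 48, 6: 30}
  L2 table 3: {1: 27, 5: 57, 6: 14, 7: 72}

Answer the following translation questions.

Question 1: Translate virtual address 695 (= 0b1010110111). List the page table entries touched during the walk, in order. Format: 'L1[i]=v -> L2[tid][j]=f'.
Answer: L1[5]=1 -> L2[1][3]=16

Derivation:
vaddr = 695 = 0b1010110111
Split: l1_idx=5, l2_idx=3, offset=7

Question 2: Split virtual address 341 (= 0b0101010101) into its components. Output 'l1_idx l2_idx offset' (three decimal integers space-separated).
Answer: 2 5 5

Derivation:
vaddr = 341 = 0b0101010101
  top 3 bits -> l1_idx = 2
  next 3 bits -> l2_idx = 5
  bottom 4 bits -> offset = 5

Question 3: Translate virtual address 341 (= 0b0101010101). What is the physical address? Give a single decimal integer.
vaddr = 341 = 0b0101010101
Split: l1_idx=2, l2_idx=5, offset=5
L1[2] = 0
L2[0][5] = 33
paddr = 33 * 16 + 5 = 533

Answer: 533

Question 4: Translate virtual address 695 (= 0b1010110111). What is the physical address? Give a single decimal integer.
Answer: 263

Derivation:
vaddr = 695 = 0b1010110111
Split: l1_idx=5, l2_idx=3, offset=7
L1[5] = 1
L2[1][3] = 16
paddr = 16 * 16 + 7 = 263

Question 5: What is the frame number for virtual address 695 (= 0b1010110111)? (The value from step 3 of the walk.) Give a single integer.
Answer: 16

Derivation:
vaddr = 695: l1_idx=5, l2_idx=3
L1[5] = 1; L2[1][3] = 16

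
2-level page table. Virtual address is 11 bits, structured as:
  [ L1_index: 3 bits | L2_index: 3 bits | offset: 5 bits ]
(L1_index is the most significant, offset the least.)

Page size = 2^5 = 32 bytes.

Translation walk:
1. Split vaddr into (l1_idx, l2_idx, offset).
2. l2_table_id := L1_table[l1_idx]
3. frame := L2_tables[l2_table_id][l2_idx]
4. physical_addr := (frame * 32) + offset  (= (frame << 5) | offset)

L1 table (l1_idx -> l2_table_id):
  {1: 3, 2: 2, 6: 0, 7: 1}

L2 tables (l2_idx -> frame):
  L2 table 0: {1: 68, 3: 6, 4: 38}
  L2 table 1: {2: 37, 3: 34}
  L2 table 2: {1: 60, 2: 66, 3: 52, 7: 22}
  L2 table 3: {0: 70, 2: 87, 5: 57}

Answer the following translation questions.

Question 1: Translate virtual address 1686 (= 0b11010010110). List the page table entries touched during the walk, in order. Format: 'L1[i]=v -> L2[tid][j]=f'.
Answer: L1[6]=0 -> L2[0][4]=38

Derivation:
vaddr = 1686 = 0b11010010110
Split: l1_idx=6, l2_idx=4, offset=22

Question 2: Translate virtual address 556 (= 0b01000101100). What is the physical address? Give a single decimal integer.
Answer: 1932

Derivation:
vaddr = 556 = 0b01000101100
Split: l1_idx=2, l2_idx=1, offset=12
L1[2] = 2
L2[2][1] = 60
paddr = 60 * 32 + 12 = 1932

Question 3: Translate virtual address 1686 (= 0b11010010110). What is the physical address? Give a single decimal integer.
Answer: 1238

Derivation:
vaddr = 1686 = 0b11010010110
Split: l1_idx=6, l2_idx=4, offset=22
L1[6] = 0
L2[0][4] = 38
paddr = 38 * 32 + 22 = 1238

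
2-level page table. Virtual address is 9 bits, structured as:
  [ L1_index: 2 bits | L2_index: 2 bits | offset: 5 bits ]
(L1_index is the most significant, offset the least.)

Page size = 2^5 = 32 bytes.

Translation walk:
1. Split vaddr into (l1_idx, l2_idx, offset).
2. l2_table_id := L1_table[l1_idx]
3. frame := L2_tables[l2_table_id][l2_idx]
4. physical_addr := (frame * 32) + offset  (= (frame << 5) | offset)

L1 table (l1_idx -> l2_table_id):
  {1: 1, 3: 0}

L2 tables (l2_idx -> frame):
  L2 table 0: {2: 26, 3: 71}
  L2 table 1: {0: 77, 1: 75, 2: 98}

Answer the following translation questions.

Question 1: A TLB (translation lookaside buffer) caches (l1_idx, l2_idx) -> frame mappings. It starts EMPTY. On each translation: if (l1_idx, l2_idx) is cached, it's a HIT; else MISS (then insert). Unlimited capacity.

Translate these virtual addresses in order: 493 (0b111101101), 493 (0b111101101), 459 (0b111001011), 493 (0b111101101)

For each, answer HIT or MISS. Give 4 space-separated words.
vaddr=493: (3,3) not in TLB -> MISS, insert
vaddr=493: (3,3) in TLB -> HIT
vaddr=459: (3,2) not in TLB -> MISS, insert
vaddr=493: (3,3) in TLB -> HIT

Answer: MISS HIT MISS HIT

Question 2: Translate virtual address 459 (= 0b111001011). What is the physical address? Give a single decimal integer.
vaddr = 459 = 0b111001011
Split: l1_idx=3, l2_idx=2, offset=11
L1[3] = 0
L2[0][2] = 26
paddr = 26 * 32 + 11 = 843

Answer: 843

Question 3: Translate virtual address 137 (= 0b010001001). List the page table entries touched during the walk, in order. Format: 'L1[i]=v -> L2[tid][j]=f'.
Answer: L1[1]=1 -> L2[1][0]=77

Derivation:
vaddr = 137 = 0b010001001
Split: l1_idx=1, l2_idx=0, offset=9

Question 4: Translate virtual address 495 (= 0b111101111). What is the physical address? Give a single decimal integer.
Answer: 2287

Derivation:
vaddr = 495 = 0b111101111
Split: l1_idx=3, l2_idx=3, offset=15
L1[3] = 0
L2[0][3] = 71
paddr = 71 * 32 + 15 = 2287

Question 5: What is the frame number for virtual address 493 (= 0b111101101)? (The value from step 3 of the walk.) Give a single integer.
vaddr = 493: l1_idx=3, l2_idx=3
L1[3] = 0; L2[0][3] = 71

Answer: 71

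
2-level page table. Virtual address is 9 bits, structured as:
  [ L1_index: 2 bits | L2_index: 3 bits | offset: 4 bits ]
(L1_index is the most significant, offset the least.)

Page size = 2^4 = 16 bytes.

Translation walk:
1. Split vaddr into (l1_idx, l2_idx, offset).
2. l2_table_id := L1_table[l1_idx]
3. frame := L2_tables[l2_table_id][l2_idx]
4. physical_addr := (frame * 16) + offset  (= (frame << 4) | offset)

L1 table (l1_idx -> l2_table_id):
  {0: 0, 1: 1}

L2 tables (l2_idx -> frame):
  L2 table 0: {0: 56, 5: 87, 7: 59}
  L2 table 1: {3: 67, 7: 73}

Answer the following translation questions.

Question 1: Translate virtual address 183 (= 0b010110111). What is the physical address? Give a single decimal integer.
vaddr = 183 = 0b010110111
Split: l1_idx=1, l2_idx=3, offset=7
L1[1] = 1
L2[1][3] = 67
paddr = 67 * 16 + 7 = 1079

Answer: 1079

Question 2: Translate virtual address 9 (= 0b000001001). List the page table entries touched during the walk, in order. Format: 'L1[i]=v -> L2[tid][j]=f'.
Answer: L1[0]=0 -> L2[0][0]=56

Derivation:
vaddr = 9 = 0b000001001
Split: l1_idx=0, l2_idx=0, offset=9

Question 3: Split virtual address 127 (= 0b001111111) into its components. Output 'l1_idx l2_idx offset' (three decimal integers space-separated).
vaddr = 127 = 0b001111111
  top 2 bits -> l1_idx = 0
  next 3 bits -> l2_idx = 7
  bottom 4 bits -> offset = 15

Answer: 0 7 15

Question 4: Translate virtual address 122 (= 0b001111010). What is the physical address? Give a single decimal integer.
Answer: 954

Derivation:
vaddr = 122 = 0b001111010
Split: l1_idx=0, l2_idx=7, offset=10
L1[0] = 0
L2[0][7] = 59
paddr = 59 * 16 + 10 = 954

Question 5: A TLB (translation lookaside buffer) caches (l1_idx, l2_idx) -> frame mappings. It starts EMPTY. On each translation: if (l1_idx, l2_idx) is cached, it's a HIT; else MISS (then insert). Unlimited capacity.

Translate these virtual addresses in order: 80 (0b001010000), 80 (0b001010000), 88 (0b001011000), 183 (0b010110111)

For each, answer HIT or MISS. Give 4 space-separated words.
Answer: MISS HIT HIT MISS

Derivation:
vaddr=80: (0,5) not in TLB -> MISS, insert
vaddr=80: (0,5) in TLB -> HIT
vaddr=88: (0,5) in TLB -> HIT
vaddr=183: (1,3) not in TLB -> MISS, insert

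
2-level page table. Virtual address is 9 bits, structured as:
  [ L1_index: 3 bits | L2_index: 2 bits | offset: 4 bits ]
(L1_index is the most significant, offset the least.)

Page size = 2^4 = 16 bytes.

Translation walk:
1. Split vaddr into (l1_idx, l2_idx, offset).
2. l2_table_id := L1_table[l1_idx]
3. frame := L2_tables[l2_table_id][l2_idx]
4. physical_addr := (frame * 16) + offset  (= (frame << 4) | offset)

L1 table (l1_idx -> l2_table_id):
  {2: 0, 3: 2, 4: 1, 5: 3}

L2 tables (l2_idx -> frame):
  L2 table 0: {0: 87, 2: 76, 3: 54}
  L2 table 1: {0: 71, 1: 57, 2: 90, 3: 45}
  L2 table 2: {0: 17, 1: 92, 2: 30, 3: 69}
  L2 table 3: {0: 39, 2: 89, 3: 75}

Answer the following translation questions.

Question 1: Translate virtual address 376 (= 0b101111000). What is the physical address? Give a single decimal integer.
vaddr = 376 = 0b101111000
Split: l1_idx=5, l2_idx=3, offset=8
L1[5] = 3
L2[3][3] = 75
paddr = 75 * 16 + 8 = 1208

Answer: 1208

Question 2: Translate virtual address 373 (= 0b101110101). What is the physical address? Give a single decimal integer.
vaddr = 373 = 0b101110101
Split: l1_idx=5, l2_idx=3, offset=5
L1[5] = 3
L2[3][3] = 75
paddr = 75 * 16 + 5 = 1205

Answer: 1205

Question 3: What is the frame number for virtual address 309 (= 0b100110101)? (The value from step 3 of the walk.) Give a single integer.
vaddr = 309: l1_idx=4, l2_idx=3
L1[4] = 1; L2[1][3] = 45

Answer: 45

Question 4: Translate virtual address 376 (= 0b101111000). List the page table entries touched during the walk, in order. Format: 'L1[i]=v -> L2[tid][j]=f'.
Answer: L1[5]=3 -> L2[3][3]=75

Derivation:
vaddr = 376 = 0b101111000
Split: l1_idx=5, l2_idx=3, offset=8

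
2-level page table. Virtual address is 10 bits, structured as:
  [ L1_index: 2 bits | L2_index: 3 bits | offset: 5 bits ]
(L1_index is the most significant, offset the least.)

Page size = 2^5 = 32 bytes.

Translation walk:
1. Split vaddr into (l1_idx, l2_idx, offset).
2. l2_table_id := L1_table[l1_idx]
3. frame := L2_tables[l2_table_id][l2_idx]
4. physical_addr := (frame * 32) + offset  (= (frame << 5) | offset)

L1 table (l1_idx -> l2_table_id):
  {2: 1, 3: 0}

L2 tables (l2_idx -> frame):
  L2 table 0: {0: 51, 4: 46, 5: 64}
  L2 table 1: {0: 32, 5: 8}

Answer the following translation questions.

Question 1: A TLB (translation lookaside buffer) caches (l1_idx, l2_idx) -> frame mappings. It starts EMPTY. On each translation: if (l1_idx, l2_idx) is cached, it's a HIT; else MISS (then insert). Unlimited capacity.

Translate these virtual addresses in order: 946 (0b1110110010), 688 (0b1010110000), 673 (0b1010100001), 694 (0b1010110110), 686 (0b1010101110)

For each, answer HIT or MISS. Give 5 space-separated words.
Answer: MISS MISS HIT HIT HIT

Derivation:
vaddr=946: (3,5) not in TLB -> MISS, insert
vaddr=688: (2,5) not in TLB -> MISS, insert
vaddr=673: (2,5) in TLB -> HIT
vaddr=694: (2,5) in TLB -> HIT
vaddr=686: (2,5) in TLB -> HIT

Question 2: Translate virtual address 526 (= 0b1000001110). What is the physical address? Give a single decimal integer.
Answer: 1038

Derivation:
vaddr = 526 = 0b1000001110
Split: l1_idx=2, l2_idx=0, offset=14
L1[2] = 1
L2[1][0] = 32
paddr = 32 * 32 + 14 = 1038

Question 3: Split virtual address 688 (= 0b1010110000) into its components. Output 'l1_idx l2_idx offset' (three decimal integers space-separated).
vaddr = 688 = 0b1010110000
  top 2 bits -> l1_idx = 2
  next 3 bits -> l2_idx = 5
  bottom 5 bits -> offset = 16

Answer: 2 5 16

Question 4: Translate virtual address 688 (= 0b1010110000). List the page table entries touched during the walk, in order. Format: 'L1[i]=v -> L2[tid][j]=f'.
vaddr = 688 = 0b1010110000
Split: l1_idx=2, l2_idx=5, offset=16

Answer: L1[2]=1 -> L2[1][5]=8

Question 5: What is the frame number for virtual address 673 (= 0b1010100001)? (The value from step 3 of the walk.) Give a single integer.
vaddr = 673: l1_idx=2, l2_idx=5
L1[2] = 1; L2[1][5] = 8

Answer: 8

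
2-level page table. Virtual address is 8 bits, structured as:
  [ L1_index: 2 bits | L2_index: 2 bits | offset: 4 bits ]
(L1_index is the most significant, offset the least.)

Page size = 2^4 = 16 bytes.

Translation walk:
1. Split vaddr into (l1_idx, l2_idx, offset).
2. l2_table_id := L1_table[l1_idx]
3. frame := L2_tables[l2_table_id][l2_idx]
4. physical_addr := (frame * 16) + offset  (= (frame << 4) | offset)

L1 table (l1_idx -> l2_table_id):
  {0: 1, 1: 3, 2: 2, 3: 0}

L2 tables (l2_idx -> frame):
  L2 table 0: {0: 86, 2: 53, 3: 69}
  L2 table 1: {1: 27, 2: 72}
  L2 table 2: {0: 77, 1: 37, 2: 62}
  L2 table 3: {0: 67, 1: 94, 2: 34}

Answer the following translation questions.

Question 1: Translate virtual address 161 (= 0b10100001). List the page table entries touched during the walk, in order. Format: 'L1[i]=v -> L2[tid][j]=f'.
vaddr = 161 = 0b10100001
Split: l1_idx=2, l2_idx=2, offset=1

Answer: L1[2]=2 -> L2[2][2]=62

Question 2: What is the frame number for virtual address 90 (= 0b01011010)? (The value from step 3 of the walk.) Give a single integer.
Answer: 94

Derivation:
vaddr = 90: l1_idx=1, l2_idx=1
L1[1] = 3; L2[3][1] = 94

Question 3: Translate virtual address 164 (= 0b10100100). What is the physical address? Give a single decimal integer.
vaddr = 164 = 0b10100100
Split: l1_idx=2, l2_idx=2, offset=4
L1[2] = 2
L2[2][2] = 62
paddr = 62 * 16 + 4 = 996

Answer: 996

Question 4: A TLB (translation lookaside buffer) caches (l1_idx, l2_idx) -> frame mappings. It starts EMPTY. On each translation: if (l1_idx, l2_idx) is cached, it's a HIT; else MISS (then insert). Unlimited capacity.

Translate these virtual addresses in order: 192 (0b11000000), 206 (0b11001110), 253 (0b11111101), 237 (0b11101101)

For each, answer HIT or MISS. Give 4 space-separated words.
Answer: MISS HIT MISS MISS

Derivation:
vaddr=192: (3,0) not in TLB -> MISS, insert
vaddr=206: (3,0) in TLB -> HIT
vaddr=253: (3,3) not in TLB -> MISS, insert
vaddr=237: (3,2) not in TLB -> MISS, insert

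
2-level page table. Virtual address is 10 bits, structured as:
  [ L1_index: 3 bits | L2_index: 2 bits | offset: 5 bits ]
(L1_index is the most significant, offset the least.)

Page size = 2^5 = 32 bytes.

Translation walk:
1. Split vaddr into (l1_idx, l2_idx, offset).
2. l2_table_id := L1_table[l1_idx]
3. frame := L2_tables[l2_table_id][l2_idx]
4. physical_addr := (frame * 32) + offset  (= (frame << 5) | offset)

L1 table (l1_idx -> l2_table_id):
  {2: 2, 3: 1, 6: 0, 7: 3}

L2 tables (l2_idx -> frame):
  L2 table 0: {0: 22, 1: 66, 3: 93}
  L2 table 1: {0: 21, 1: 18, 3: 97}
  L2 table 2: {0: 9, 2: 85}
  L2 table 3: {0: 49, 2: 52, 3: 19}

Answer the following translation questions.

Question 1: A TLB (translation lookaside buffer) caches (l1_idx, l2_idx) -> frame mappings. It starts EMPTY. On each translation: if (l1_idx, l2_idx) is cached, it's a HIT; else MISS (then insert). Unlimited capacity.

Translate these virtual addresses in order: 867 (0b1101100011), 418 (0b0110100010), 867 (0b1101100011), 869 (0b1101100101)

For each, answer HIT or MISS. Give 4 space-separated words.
Answer: MISS MISS HIT HIT

Derivation:
vaddr=867: (6,3) not in TLB -> MISS, insert
vaddr=418: (3,1) not in TLB -> MISS, insert
vaddr=867: (6,3) in TLB -> HIT
vaddr=869: (6,3) in TLB -> HIT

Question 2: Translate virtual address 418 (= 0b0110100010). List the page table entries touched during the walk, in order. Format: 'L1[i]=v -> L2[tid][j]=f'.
vaddr = 418 = 0b0110100010
Split: l1_idx=3, l2_idx=1, offset=2

Answer: L1[3]=1 -> L2[1][1]=18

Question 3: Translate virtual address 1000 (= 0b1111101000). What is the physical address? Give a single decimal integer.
vaddr = 1000 = 0b1111101000
Split: l1_idx=7, l2_idx=3, offset=8
L1[7] = 3
L2[3][3] = 19
paddr = 19 * 32 + 8 = 616

Answer: 616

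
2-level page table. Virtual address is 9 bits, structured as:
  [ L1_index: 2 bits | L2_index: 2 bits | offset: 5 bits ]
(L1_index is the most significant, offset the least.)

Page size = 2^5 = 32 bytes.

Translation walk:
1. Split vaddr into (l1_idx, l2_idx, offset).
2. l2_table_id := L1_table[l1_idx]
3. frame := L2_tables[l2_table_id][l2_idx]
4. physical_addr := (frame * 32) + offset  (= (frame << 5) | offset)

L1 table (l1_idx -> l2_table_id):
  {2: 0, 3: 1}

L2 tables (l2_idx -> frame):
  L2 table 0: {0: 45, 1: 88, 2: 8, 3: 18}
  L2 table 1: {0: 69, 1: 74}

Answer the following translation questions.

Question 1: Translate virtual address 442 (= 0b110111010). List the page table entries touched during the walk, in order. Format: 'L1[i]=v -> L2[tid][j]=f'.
Answer: L1[3]=1 -> L2[1][1]=74

Derivation:
vaddr = 442 = 0b110111010
Split: l1_idx=3, l2_idx=1, offset=26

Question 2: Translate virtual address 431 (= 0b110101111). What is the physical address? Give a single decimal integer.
vaddr = 431 = 0b110101111
Split: l1_idx=3, l2_idx=1, offset=15
L1[3] = 1
L2[1][1] = 74
paddr = 74 * 32 + 15 = 2383

Answer: 2383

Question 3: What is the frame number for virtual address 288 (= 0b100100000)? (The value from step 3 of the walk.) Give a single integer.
Answer: 88

Derivation:
vaddr = 288: l1_idx=2, l2_idx=1
L1[2] = 0; L2[0][1] = 88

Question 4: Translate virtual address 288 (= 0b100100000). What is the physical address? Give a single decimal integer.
vaddr = 288 = 0b100100000
Split: l1_idx=2, l2_idx=1, offset=0
L1[2] = 0
L2[0][1] = 88
paddr = 88 * 32 + 0 = 2816

Answer: 2816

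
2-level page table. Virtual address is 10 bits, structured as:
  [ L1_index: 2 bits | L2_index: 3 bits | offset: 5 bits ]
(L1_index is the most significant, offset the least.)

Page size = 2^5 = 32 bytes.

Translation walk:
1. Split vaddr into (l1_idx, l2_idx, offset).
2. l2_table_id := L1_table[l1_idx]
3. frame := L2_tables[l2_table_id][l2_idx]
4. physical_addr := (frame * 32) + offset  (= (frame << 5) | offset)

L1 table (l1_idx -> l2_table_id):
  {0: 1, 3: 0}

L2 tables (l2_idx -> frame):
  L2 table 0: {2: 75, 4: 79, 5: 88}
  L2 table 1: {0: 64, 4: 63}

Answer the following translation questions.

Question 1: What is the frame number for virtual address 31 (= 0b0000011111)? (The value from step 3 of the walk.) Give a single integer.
vaddr = 31: l1_idx=0, l2_idx=0
L1[0] = 1; L2[1][0] = 64

Answer: 64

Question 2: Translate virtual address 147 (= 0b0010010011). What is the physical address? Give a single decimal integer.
Answer: 2035

Derivation:
vaddr = 147 = 0b0010010011
Split: l1_idx=0, l2_idx=4, offset=19
L1[0] = 1
L2[1][4] = 63
paddr = 63 * 32 + 19 = 2035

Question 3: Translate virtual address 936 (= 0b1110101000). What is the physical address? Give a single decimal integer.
vaddr = 936 = 0b1110101000
Split: l1_idx=3, l2_idx=5, offset=8
L1[3] = 0
L2[0][5] = 88
paddr = 88 * 32 + 8 = 2824

Answer: 2824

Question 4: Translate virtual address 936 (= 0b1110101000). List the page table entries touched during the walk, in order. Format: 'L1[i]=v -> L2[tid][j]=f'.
vaddr = 936 = 0b1110101000
Split: l1_idx=3, l2_idx=5, offset=8

Answer: L1[3]=0 -> L2[0][5]=88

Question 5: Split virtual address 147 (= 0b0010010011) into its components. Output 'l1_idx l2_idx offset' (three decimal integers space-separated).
vaddr = 147 = 0b0010010011
  top 2 bits -> l1_idx = 0
  next 3 bits -> l2_idx = 4
  bottom 5 bits -> offset = 19

Answer: 0 4 19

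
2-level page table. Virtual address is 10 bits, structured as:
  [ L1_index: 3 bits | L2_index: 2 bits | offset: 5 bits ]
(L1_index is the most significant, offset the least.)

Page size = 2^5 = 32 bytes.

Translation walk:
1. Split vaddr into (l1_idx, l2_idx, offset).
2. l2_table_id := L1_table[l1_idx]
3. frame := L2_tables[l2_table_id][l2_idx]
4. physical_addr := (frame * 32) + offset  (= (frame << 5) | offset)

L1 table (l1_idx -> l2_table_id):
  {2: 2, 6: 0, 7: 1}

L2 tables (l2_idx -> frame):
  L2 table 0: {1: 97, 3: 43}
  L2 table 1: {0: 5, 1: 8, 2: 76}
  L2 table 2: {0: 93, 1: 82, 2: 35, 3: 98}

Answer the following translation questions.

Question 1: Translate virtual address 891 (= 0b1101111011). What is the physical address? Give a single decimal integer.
Answer: 1403

Derivation:
vaddr = 891 = 0b1101111011
Split: l1_idx=6, l2_idx=3, offset=27
L1[6] = 0
L2[0][3] = 43
paddr = 43 * 32 + 27 = 1403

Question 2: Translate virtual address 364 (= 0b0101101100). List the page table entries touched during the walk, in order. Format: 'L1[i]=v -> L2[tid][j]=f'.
Answer: L1[2]=2 -> L2[2][3]=98

Derivation:
vaddr = 364 = 0b0101101100
Split: l1_idx=2, l2_idx=3, offset=12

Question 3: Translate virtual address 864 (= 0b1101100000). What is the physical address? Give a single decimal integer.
vaddr = 864 = 0b1101100000
Split: l1_idx=6, l2_idx=3, offset=0
L1[6] = 0
L2[0][3] = 43
paddr = 43 * 32 + 0 = 1376

Answer: 1376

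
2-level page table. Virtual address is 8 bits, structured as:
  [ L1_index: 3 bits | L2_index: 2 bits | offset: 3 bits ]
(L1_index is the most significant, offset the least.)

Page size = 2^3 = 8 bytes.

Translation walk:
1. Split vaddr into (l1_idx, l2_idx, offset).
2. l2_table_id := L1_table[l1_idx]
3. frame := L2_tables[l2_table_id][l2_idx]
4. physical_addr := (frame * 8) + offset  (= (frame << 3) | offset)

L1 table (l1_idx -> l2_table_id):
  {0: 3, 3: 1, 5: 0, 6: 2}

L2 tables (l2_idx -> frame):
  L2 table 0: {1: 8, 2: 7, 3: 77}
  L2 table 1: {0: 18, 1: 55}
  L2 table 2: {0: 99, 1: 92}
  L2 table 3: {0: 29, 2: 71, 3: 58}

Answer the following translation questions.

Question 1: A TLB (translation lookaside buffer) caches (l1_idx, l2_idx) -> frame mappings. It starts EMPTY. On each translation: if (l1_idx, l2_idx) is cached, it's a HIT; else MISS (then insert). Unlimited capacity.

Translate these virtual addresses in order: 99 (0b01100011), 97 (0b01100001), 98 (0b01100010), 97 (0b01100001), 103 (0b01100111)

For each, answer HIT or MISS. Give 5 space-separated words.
Answer: MISS HIT HIT HIT HIT

Derivation:
vaddr=99: (3,0) not in TLB -> MISS, insert
vaddr=97: (3,0) in TLB -> HIT
vaddr=98: (3,0) in TLB -> HIT
vaddr=97: (3,0) in TLB -> HIT
vaddr=103: (3,0) in TLB -> HIT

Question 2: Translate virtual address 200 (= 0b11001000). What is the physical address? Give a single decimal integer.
vaddr = 200 = 0b11001000
Split: l1_idx=6, l2_idx=1, offset=0
L1[6] = 2
L2[2][1] = 92
paddr = 92 * 8 + 0 = 736

Answer: 736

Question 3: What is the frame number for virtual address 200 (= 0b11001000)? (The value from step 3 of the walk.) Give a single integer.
vaddr = 200: l1_idx=6, l2_idx=1
L1[6] = 2; L2[2][1] = 92

Answer: 92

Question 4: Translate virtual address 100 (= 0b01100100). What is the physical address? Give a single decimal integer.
vaddr = 100 = 0b01100100
Split: l1_idx=3, l2_idx=0, offset=4
L1[3] = 1
L2[1][0] = 18
paddr = 18 * 8 + 4 = 148

Answer: 148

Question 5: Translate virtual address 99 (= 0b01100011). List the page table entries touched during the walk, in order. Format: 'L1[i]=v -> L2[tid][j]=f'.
vaddr = 99 = 0b01100011
Split: l1_idx=3, l2_idx=0, offset=3

Answer: L1[3]=1 -> L2[1][0]=18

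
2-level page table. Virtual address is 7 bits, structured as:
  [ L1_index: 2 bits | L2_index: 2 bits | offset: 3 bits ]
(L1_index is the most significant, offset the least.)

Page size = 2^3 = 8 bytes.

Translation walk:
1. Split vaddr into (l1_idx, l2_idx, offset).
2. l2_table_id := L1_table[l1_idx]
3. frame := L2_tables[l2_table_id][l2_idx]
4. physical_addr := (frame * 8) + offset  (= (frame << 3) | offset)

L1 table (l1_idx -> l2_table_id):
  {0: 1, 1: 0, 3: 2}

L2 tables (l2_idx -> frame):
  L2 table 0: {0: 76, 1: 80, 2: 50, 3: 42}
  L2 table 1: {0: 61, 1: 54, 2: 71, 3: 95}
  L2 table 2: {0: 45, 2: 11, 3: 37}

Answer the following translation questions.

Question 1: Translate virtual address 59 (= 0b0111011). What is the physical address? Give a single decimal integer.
vaddr = 59 = 0b0111011
Split: l1_idx=1, l2_idx=3, offset=3
L1[1] = 0
L2[0][3] = 42
paddr = 42 * 8 + 3 = 339

Answer: 339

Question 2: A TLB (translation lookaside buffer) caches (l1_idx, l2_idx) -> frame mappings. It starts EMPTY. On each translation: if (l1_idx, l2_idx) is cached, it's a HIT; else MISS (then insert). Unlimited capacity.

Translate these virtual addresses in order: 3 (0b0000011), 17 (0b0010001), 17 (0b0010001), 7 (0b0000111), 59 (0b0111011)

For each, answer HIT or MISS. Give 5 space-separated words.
Answer: MISS MISS HIT HIT MISS

Derivation:
vaddr=3: (0,0) not in TLB -> MISS, insert
vaddr=17: (0,2) not in TLB -> MISS, insert
vaddr=17: (0,2) in TLB -> HIT
vaddr=7: (0,0) in TLB -> HIT
vaddr=59: (1,3) not in TLB -> MISS, insert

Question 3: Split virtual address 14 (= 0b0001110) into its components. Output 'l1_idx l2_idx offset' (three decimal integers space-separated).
vaddr = 14 = 0b0001110
  top 2 bits -> l1_idx = 0
  next 2 bits -> l2_idx = 1
  bottom 3 bits -> offset = 6

Answer: 0 1 6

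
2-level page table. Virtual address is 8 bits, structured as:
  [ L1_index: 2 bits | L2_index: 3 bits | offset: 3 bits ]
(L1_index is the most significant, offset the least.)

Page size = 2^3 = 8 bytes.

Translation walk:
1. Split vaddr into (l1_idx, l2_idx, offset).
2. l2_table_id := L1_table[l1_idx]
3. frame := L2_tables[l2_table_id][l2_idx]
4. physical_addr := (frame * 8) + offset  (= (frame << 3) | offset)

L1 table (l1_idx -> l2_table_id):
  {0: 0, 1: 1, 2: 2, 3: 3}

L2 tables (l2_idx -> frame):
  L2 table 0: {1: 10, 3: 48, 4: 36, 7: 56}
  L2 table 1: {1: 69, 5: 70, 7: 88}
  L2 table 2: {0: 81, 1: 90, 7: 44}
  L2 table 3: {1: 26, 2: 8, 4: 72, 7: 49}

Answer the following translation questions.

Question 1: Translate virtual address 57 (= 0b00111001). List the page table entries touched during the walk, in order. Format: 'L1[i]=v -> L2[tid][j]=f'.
Answer: L1[0]=0 -> L2[0][7]=56

Derivation:
vaddr = 57 = 0b00111001
Split: l1_idx=0, l2_idx=7, offset=1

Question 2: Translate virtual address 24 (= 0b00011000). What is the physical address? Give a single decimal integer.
vaddr = 24 = 0b00011000
Split: l1_idx=0, l2_idx=3, offset=0
L1[0] = 0
L2[0][3] = 48
paddr = 48 * 8 + 0 = 384

Answer: 384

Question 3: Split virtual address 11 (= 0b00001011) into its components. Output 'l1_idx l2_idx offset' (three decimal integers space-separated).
vaddr = 11 = 0b00001011
  top 2 bits -> l1_idx = 0
  next 3 bits -> l2_idx = 1
  bottom 3 bits -> offset = 3

Answer: 0 1 3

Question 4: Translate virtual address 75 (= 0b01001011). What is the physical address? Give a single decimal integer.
vaddr = 75 = 0b01001011
Split: l1_idx=1, l2_idx=1, offset=3
L1[1] = 1
L2[1][1] = 69
paddr = 69 * 8 + 3 = 555

Answer: 555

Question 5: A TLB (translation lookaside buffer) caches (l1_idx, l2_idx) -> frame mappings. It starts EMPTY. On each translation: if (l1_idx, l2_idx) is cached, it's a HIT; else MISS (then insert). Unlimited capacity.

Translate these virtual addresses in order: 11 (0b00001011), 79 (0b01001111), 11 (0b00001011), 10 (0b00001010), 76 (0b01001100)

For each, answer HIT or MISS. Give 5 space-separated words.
Answer: MISS MISS HIT HIT HIT

Derivation:
vaddr=11: (0,1) not in TLB -> MISS, insert
vaddr=79: (1,1) not in TLB -> MISS, insert
vaddr=11: (0,1) in TLB -> HIT
vaddr=10: (0,1) in TLB -> HIT
vaddr=76: (1,1) in TLB -> HIT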